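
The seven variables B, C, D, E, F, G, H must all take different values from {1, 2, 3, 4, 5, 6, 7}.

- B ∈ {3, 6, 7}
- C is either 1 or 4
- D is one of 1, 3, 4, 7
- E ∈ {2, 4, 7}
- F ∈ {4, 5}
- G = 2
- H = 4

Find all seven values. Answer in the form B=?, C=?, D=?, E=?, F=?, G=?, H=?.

G must be 2 (only option left). So E can't be 2.
H has just one choice, so H = 4. Remove 4 from C, D, E, F.
That leaves C = 1. Eliminate 1 elsewhere: D.
E has just one choice, so E = 7. Remove 7 from B, D.
F's domain is down to {5}, so F = 5.
D has just one choice, so D = 3. Remove 3 from B.
That leaves B = 6.

B=6, C=1, D=3, E=7, F=5, G=2, H=4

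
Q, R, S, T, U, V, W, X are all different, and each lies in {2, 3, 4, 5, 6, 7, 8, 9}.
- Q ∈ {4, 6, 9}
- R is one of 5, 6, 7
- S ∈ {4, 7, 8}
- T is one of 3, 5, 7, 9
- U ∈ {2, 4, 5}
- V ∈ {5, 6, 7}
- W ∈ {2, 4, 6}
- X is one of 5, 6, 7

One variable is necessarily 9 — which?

The 8 variables together cover exactly {2, 3, 4, 5, 6, 7, 8, 9} — 8 values for 8 variables — and 3 appears only in T's list, so T = 3.
The 7 still-open variables together cover exactly {2, 4, 5, 6, 7, 8, 9} — 7 values for 7 variables — and 8 appears only in S's list, so S = 8.
Among the 6 still-open variables, 9 fits only Q (and all 6 values in {2, 4, 5, 6, 7, 9} must be used), so Q = 9.

Q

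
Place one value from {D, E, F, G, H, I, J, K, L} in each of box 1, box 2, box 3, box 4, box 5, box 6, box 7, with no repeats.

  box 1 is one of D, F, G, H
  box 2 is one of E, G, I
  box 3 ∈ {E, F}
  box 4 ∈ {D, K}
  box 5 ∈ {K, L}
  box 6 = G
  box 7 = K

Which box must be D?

box 6's domain is down to {G}, so box 6 = G. Strike G from box 1, box 2.
box 7 must be K (only option left). So box 4, box 5 can't be K.
So D goes to box 4.

box 4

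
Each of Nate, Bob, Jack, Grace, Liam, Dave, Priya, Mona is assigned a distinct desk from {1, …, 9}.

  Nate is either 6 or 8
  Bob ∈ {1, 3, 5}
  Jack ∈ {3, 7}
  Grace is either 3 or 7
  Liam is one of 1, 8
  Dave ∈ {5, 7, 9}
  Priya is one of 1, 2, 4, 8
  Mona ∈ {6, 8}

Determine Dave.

9

Nate and Mona between them cover only {6, 8} — a naked pair. Remove those values from Liam, Priya.
Liam must be 1 (only option left). Remove 1 from Bob, Priya.
The 2 variables Jack and Grace are confined to {3, 7}, which locks those values in; drop them from Bob, Dave.
That leaves Bob = 5. Strike 5 from Dave.
So Dave = 9.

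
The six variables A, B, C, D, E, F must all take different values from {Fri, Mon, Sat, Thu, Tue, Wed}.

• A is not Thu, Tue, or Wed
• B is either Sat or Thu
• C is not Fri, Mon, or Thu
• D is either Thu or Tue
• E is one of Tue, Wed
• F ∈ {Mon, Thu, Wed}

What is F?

The 6 variables together cover exactly {Fri, Mon, Sat, Thu, Tue, Wed} — 6 values for 6 variables — and Fri appears only in A's list, so A = Fri.
Among the 5 still-open variables, Mon fits only F (and all 5 values in {Mon, Sat, Thu, Tue, Wed} must be used), so F = Mon.

Mon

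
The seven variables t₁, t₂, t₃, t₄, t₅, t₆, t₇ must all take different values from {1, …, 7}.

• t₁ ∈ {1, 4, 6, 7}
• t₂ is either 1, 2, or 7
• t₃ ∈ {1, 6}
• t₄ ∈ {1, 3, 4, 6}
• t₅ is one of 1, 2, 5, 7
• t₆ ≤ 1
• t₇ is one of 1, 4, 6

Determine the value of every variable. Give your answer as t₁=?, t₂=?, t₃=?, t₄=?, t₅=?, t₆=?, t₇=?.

t₁=7, t₂=2, t₃=6, t₄=3, t₅=5, t₆=1, t₇=4

t₆ must be 1 (only option left). Strike 1 from t₁, t₂, t₃, t₄, t₅, t₇.
t₃'s domain is down to {6}, so t₃ = 6. Strike 6 from t₁, t₄, t₇.
t₇ must be 4 (only option left). So t₁, t₄ can't be 4.
That leaves t₁ = 7. Eliminate 7 elsewhere: t₂, t₅.
t₂'s domain is down to {2}, so t₂ = 2. So t₅ can't be 2.
t₄'s domain is down to {3}, so t₄ = 3.
That leaves t₅ = 5.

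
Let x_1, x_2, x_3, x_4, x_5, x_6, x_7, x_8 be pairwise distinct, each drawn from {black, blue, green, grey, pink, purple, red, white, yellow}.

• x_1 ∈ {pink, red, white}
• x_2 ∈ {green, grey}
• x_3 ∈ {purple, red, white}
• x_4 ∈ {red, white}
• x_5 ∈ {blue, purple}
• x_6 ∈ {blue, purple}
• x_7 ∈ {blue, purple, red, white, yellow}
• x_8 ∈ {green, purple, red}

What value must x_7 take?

yellow

The 8 variables draw from only 8 values {blue, green, grey, pink, purple, red, white, yellow}, so each is used; only x_2 can be grey, hence x_2 = grey.
The 7 still-open variables draw from only 7 values {blue, green, pink, purple, red, white, yellow}, so each is used; only x_8 can be green, hence x_8 = green.
The 6 still-open variables together cover exactly {blue, pink, purple, red, white, yellow} — 6 values for 6 variables — and pink appears only in x_1's list, so x_1 = pink.
The 5 still-open variables draw from only 5 values {blue, purple, red, white, yellow}, so each is used; only x_7 can be yellow, hence x_7 = yellow.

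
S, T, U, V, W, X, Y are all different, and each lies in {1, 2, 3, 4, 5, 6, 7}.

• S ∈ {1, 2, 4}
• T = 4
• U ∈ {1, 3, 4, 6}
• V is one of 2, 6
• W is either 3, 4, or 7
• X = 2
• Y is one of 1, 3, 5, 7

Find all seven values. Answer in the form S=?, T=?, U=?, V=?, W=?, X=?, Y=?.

T has just one choice, so T = 4. So S, U, W can't be 4.
X must be 2 (only option left). Eliminate 2 elsewhere: S, V.
That leaves S = 1. Remove 1 from U, Y.
V's domain is down to {6}, so V = 6. Eliminate 6 elsewhere: U.
U has just one choice, so U = 3. Remove 3 from W, Y.
W has just one choice, so W = 7. Strike 7 from Y.
That leaves Y = 5.

S=1, T=4, U=3, V=6, W=7, X=2, Y=5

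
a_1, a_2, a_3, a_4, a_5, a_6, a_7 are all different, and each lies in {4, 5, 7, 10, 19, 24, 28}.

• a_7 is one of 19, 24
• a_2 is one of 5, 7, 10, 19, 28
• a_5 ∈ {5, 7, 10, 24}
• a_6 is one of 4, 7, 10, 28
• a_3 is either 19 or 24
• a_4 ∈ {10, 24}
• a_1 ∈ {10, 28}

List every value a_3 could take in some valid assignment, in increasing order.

The 7 variables together cover exactly {4, 5, 7, 10, 19, 24, 28} — 7 values for 7 variables — and 4 appears only in a_6's list, so a_6 = 4.
a_3 and a_7 between them cover only {19, 24} — a naked pair. Remove those values from a_2, a_4, a_5.
a_4's domain is down to {10}, so a_4 = 10. Eliminate 10 elsewhere: a_1, a_2, a_5.
a_1 must be 28 (only option left). So a_2 can't be 28.
No further eliminations apply; a_3 can still be any of 19, 24.

19, 24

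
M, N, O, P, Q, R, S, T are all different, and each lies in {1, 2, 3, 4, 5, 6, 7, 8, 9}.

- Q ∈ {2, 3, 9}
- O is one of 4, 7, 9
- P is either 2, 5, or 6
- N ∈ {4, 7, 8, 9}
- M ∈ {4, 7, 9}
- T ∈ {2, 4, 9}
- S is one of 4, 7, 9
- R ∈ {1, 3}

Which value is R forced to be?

1

M, O, S share exactly the 3 values {4, 7, 9}; by pigeonhole those values go to them, so strike 4, 7, 9 from N, Q, T.
That leaves N = 8.
That leaves T = 2. Eliminate 2 elsewhere: P, Q.
That leaves Q = 3. Eliminate 3 elsewhere: R.
So R = 1.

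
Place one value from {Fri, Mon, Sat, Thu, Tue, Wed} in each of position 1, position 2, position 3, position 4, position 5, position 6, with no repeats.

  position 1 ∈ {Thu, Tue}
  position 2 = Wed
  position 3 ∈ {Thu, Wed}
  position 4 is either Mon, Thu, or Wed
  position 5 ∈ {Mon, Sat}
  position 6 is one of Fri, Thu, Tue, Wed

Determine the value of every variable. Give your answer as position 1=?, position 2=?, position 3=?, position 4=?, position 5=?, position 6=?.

position 2 must be Wed (only option left). Strike Wed from position 3, position 4, position 6.
That leaves position 3 = Thu. Strike Thu from position 1, position 4, position 6.
That leaves position 4 = Mon. So position 5 can't be Mon.
position 5's domain is down to {Sat}, so position 5 = Sat.
That leaves position 1 = Tue. Eliminate Tue elsewhere: position 6.
position 6 must be Fri (only option left).

position 1=Tue, position 2=Wed, position 3=Thu, position 4=Mon, position 5=Sat, position 6=Fri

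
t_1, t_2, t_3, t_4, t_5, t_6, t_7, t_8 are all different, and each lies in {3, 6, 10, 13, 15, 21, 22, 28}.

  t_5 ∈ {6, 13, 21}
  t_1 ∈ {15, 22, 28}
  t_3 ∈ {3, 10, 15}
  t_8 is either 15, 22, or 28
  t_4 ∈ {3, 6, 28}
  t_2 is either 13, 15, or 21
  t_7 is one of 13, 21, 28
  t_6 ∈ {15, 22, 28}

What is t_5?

The 8 variables draw from only 8 values {3, 6, 10, 13, 15, 21, 22, 28}, so each is used; only t_3 can be 10, hence t_3 = 10.
Among the 7 still-open variables, 3 fits only t_4 (and all 7 values in {3, 6, 13, 15, 21, 22, 28} must be used), so t_4 = 3.
The 6 still-open variables together cover exactly {6, 13, 15, 21, 22, 28} — 6 values for 6 variables — and 6 appears only in t_5's list, so t_5 = 6.

6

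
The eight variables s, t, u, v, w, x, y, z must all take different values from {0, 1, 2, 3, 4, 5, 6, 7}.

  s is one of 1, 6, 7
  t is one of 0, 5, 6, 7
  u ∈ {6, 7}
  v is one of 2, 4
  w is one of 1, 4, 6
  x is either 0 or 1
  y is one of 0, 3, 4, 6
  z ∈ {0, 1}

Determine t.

Among the 8 variables, 2 fits only v (and all 8 values in {0, 1, 2, 3, 4, 5, 6, 7} must be used), so v = 2.
The 7 still-open variables draw from only 7 values {0, 1, 3, 4, 5, 6, 7}, so each is used; only y can be 3, hence y = 3.
The 6 still-open variables together cover exactly {0, 1, 4, 5, 6, 7} — 6 values for 6 variables — and 4 appears only in w's list, so w = 4.
The 5 still-open variables together cover exactly {0, 1, 5, 6, 7} — 5 values for 5 variables — and 5 appears only in t's list, so t = 5.

5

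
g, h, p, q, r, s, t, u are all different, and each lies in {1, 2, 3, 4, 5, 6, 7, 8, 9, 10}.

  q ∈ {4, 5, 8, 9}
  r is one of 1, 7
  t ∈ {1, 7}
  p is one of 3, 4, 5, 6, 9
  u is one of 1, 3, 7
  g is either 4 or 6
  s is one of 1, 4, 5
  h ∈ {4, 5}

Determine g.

Among the 8 variables, 8 fits only q (and all 8 values in {1, 3, 4, 5, 6, 7, 8, 9} must be used), so q = 8.
Among the 7 still-open variables, 9 fits only p (and all 7 values in {1, 3, 4, 5, 6, 7, 9} must be used), so p = 9.
The 6 still-open variables draw from only 6 values {1, 3, 4, 5, 6, 7}, so each is used; only u can be 3, hence u = 3.
The 5 still-open variables draw from only 5 values {1, 4, 5, 6, 7}, so each is used; only g can be 6, hence g = 6.

6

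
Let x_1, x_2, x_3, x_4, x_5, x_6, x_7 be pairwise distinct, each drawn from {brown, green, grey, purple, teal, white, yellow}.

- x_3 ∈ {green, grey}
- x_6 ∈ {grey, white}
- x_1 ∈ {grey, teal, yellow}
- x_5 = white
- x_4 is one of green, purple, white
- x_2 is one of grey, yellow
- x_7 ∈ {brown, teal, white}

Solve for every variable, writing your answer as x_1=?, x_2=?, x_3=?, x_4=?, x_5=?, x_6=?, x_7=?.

x_5 must be white (only option left). Remove white from x_4, x_6, x_7.
x_6's domain is down to {grey}, so x_6 = grey. Strike grey from x_1, x_2, x_3.
That leaves x_2 = yellow. Strike yellow from x_1.
x_3 has just one choice, so x_3 = green. Remove green from x_4.
x_4 must be purple (only option left).
That leaves x_1 = teal. Strike teal from x_7.
x_7 must be brown (only option left).

x_1=teal, x_2=yellow, x_3=green, x_4=purple, x_5=white, x_6=grey, x_7=brown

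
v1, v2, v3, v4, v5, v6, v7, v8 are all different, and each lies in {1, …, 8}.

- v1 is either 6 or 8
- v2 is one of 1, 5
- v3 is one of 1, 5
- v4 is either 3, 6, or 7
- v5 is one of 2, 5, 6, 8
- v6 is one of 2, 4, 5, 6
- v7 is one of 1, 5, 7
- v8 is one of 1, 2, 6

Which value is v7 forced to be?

The 8 variables together cover exactly {1, 2, 3, 4, 5, 6, 7, 8} — 8 values for 8 variables — and 3 appears only in v4's list, so v4 = 3.
Among the 7 still-open variables, 4 fits only v6 (and all 7 values in {1, 2, 4, 5, 6, 7, 8} must be used), so v6 = 4.
The 6 still-open variables together cover exactly {1, 2, 5, 6, 7, 8} — 6 values for 6 variables — and 7 appears only in v7's list, so v7 = 7.

7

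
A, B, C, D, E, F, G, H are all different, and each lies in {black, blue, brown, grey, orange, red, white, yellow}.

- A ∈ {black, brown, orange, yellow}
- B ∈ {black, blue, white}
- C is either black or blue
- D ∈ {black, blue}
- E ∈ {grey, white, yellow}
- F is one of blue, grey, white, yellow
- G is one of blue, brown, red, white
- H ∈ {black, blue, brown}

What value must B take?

The 8 variables together cover exactly {black, blue, brown, grey, orange, red, white, yellow} — 8 values for 8 variables — and orange appears only in A's list, so A = orange.
The 7 still-open variables together cover exactly {black, blue, brown, grey, red, white, yellow} — 7 values for 7 variables — and red appears only in G's list, so G = red.
The 6 still-open variables draw from only 6 values {black, blue, brown, grey, white, yellow}, so each is used; only H can be brown, hence H = brown.
The 2 variables C and D are confined to {black, blue}, which locks those values in; drop them from B, F.
So B = white.

white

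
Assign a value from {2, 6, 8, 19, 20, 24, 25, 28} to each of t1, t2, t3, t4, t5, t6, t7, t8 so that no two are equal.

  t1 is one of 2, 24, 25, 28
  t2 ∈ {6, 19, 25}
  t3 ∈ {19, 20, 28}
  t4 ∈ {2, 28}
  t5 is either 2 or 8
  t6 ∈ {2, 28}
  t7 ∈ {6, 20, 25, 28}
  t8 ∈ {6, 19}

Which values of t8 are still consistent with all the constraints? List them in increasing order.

Among the 8 variables, 8 fits only t5 (and all 8 values in {2, 6, 8, 19, 20, 24, 25, 28} must be used), so t5 = 8.
The 7 still-open variables draw from only 7 values {2, 6, 19, 20, 24, 25, 28}, so each is used; only t1 can be 24, hence t1 = 24.
t4 and t6 between them cover only {2, 28} — a naked pair. Remove those values from t3, t7.
No further eliminations apply; t8 can still be any of 6, 19.

6, 19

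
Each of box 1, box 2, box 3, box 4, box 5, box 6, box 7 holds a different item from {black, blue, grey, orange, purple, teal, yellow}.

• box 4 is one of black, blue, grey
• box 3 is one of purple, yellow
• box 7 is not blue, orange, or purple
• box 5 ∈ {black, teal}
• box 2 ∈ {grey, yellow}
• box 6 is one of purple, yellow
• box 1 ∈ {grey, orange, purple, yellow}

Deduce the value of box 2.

Among the 7 variables, blue fits only box 4 (and all 7 values in {black, blue, grey, orange, purple, teal, yellow} must be used), so box 4 = blue.
The 6 still-open variables together cover exactly {black, grey, orange, purple, teal, yellow} — 6 values for 6 variables — and orange appears only in box 1's list, so box 1 = orange.
box 3 and box 6 share exactly the 2 values {purple, yellow}; by pigeonhole those values go to them, so strike purple, yellow from box 2, box 7.
So box 2 = grey.

grey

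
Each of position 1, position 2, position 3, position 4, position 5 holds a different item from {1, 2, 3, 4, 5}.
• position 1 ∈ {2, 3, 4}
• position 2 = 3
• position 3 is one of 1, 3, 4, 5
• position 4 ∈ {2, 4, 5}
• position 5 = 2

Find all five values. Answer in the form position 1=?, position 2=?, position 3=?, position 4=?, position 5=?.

position 2 has just one choice, so position 2 = 3. So position 1, position 3 can't be 3.
position 5 has just one choice, so position 5 = 2. Remove 2 from position 1, position 4.
That leaves position 1 = 4. Eliminate 4 elsewhere: position 3, position 4.
position 4's domain is down to {5}, so position 4 = 5. Remove 5 from position 3.
position 3's domain is down to {1}, so position 3 = 1.

position 1=4, position 2=3, position 3=1, position 4=5, position 5=2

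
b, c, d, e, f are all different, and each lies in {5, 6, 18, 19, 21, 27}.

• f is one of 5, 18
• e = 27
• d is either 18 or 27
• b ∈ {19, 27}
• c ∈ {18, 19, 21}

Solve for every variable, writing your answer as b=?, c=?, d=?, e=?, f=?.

e must be 27 (only option left). Eliminate 27 elsewhere: b, d.
b has just one choice, so b = 19. Eliminate 19 elsewhere: c.
d has just one choice, so d = 18. So c, f can't be 18.
f must be 5 (only option left).
c's domain is down to {21}, so c = 21.

b=19, c=21, d=18, e=27, f=5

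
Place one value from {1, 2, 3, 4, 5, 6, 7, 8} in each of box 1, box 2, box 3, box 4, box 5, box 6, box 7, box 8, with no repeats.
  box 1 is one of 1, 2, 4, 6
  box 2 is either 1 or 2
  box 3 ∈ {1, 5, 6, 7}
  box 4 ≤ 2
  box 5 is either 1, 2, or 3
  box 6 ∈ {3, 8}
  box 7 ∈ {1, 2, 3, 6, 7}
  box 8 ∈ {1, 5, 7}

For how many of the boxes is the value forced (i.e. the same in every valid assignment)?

3

The 8 variables draw from only 8 values {1, 2, 3, 4, 5, 6, 7, 8}, so each is used; only box 1 can be 4, hence box 1 = 4.
The 7 still-open variables draw from only 7 values {1, 2, 3, 5, 6, 7, 8}, so each is used; only box 6 can be 8, hence box 6 = 8.
box 2 and box 4 share exactly the 2 values {1, 2}; by pigeonhole those values go to them, so strike 1, 2 from box 3, box 5, box 7, box 8.
box 5 has just one choice, so box 5 = 3. Remove 3 from box 7.
Determined: box 1=4, box 5=3, box 6=8. The other boxes each still have more than one consistent value. That makes 3.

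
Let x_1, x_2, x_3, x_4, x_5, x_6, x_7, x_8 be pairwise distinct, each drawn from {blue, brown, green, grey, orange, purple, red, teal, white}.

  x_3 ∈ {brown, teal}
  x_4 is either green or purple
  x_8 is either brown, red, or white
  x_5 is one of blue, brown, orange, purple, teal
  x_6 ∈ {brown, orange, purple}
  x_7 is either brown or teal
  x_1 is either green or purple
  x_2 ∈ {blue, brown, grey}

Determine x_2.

grey

The 2 variables x_1 and x_4 are confined to {green, purple}, which locks those values in; drop them from x_5, x_6.
x_3 and x_7 between them cover only {brown, teal} — a naked pair. Remove those values from x_2, x_5, x_6, x_8.
That leaves x_6 = orange. Eliminate orange elsewhere: x_5.
x_5's domain is down to {blue}, so x_5 = blue. So x_2 can't be blue.
So x_2 = grey.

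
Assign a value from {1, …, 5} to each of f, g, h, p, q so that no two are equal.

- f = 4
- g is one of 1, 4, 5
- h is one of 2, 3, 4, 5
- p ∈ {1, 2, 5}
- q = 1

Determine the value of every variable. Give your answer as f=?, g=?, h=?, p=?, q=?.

f=4, g=5, h=3, p=2, q=1

f has just one choice, so f = 4. Remove 4 from g, h.
q's domain is down to {1}, so q = 1. Eliminate 1 elsewhere: g, p.
That leaves g = 5. Remove 5 from h, p.
p must be 2 (only option left). Eliminate 2 elsewhere: h.
h's domain is down to {3}, so h = 3.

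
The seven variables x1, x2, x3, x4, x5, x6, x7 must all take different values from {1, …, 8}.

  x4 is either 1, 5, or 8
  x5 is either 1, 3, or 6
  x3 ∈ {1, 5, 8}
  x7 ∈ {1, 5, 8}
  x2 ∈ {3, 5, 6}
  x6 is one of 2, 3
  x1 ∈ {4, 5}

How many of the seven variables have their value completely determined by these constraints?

2

The 7 variables together cover exactly {1, 2, 3, 4, 5, 6, 8} — 7 values for 7 variables — and 2 appears only in x6's list, so x6 = 2.
Among the 6 still-open variables, 4 fits only x1 (and all 6 values in {1, 3, 4, 5, 6, 8} must be used), so x1 = 4.
The 3 variables x3, x4, x7 are confined to {1, 5, 8}, which locks those values in; drop them from x2, x5.
Determined: x1=4, x6=2. The other variables each still have more than one consistent value. That makes 2.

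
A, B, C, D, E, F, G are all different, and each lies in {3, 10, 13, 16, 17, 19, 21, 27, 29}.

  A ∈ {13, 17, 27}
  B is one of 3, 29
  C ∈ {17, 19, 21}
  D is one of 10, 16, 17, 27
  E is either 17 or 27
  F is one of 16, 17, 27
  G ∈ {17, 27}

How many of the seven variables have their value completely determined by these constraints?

3

The 2 variables E and G are confined to {17, 27}, which locks those values in; drop them from A, C, D, F.
A's domain is down to {13}, so A = 13.
That leaves F = 16. So D can't be 16.
That leaves D = 10.
Determined: A=13, D=10, F=16. The other variables each still have more than one consistent value. That makes 3.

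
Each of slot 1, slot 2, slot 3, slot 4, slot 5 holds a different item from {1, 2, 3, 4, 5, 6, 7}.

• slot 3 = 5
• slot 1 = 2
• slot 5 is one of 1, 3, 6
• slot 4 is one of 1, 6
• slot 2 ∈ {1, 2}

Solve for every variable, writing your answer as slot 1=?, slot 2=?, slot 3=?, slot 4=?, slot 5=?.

slot 1=2, slot 2=1, slot 3=5, slot 4=6, slot 5=3

slot 1 must be 2 (only option left). So slot 2 can't be 2.
slot 2 has just one choice, so slot 2 = 1. Remove 1 from slot 4, slot 5.
slot 3 must be 5 (only option left).
slot 4 has just one choice, so slot 4 = 6. Strike 6 from slot 5.
slot 5's domain is down to {3}, so slot 5 = 3.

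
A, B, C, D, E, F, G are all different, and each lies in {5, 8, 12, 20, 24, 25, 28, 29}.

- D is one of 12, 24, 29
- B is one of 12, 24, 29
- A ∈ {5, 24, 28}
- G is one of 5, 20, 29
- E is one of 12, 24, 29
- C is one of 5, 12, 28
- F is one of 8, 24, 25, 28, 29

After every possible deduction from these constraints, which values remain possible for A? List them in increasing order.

B, D, E share exactly the 3 values {12, 24, 29}; by pigeonhole those values go to them, so strike 12, 24, 29 from A, C, F, G.
A and C between them cover only {5, 28} — a naked pair. Remove those values from F, G.
G's domain is down to {20}, so G = 20.
No further eliminations apply; A can still be any of 5, 28.

5, 28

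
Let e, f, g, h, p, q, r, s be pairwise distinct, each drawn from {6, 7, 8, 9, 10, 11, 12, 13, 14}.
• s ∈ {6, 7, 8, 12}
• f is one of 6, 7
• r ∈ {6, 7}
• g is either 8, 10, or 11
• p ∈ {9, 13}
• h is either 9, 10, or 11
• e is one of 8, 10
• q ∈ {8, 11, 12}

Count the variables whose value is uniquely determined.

2

The 8 variables together cover exactly {6, 7, 8, 9, 10, 11, 12, 13} — 8 values for 8 variables — and 13 appears only in p's list, so p = 13.
The 7 still-open variables together cover exactly {6, 7, 8, 9, 10, 11, 12} — 7 values for 7 variables — and 9 appears only in h's list, so h = 9.
The 2 variables f and r are confined to {6, 7}, which locks those values in; drop them from s.
Determined: h=9, p=13. The other variables each still have more than one consistent value. That makes 2.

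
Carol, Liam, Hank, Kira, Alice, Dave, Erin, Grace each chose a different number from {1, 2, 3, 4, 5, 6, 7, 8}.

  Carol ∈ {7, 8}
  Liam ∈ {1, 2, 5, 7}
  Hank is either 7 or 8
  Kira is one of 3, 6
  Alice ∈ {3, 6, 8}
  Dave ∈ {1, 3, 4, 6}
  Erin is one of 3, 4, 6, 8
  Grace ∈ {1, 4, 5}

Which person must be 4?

The 8 variables together cover exactly {1, 2, 3, 4, 5, 6, 7, 8} — 8 values for 8 variables — and 2 appears only in Liam's list, so Liam = 2.
The 7 still-open variables draw from only 7 values {1, 3, 4, 5, 6, 7, 8}, so each is used; only Grace can be 5, hence Grace = 5.
The 6 still-open variables draw from only 6 values {1, 3, 4, 6, 7, 8}, so each is used; only Dave can be 1, hence Dave = 1.
Among the 5 still-open variables, 4 fits only Erin (and all 5 values in {3, 4, 6, 7, 8} must be used), so Erin = 4.

Erin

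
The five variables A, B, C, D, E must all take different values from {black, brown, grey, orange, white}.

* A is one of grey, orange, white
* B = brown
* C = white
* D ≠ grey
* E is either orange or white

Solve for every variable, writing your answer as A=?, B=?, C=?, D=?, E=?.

A=grey, B=brown, C=white, D=black, E=orange

B has just one choice, so B = brown. Remove brown from D.
C must be white (only option left). So A, D, E can't be white.
E's domain is down to {orange}, so E = orange. So A, D can't be orange.
A must be grey (only option left).
D has just one choice, so D = black.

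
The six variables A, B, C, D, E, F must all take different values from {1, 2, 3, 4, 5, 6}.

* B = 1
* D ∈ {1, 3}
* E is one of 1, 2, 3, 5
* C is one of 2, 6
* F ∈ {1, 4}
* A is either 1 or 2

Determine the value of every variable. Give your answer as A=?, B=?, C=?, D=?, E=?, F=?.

B has just one choice, so B = 1. So A, D, E, F can't be 1.
D must be 3 (only option left). Strike 3 from E.
F's domain is down to {4}, so F = 4.
A must be 2 (only option left). So C, E can't be 2.
That leaves C = 6.
That leaves E = 5.

A=2, B=1, C=6, D=3, E=5, F=4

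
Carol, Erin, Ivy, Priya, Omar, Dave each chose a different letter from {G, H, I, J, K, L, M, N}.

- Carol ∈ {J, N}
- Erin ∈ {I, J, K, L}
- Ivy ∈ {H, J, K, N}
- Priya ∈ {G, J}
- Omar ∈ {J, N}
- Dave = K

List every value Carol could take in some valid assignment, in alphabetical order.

Dave must be K (only option left). Strike K from Erin, Ivy.
Carol and Omar between them cover only {J, N} — a naked pair. Remove those values from Erin, Ivy, Priya.
Ivy's domain is down to {H}, so Ivy = H.
That leaves Priya = G.
No further eliminations apply; Carol can still be any of J, N.

J, N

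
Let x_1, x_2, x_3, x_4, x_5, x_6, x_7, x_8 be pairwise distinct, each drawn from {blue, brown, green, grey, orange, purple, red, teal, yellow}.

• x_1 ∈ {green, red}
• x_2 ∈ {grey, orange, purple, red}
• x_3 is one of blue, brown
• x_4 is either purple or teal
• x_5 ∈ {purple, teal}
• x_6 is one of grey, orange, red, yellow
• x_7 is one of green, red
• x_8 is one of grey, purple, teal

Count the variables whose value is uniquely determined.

The 2 variables x_1 and x_7 are confined to {green, red}, which locks those values in; drop them from x_2, x_6.
The 2 variables x_4 and x_5 are confined to {purple, teal}, which locks those values in; drop them from x_2, x_8.
That leaves x_8 = grey. So x_2, x_6 can't be grey.
x_2 has just one choice, so x_2 = orange. Strike orange from x_6.
x_6 has just one choice, so x_6 = yellow.
Determined: x_2=orange, x_6=yellow, x_8=grey. The other variables each still have more than one consistent value. That makes 3.

3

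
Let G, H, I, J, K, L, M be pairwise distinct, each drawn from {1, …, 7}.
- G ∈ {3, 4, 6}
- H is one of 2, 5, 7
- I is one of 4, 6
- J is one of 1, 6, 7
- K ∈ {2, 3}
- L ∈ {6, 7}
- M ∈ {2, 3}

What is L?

Among the 7 variables, 1 fits only J (and all 7 values in {1, 2, 3, 4, 5, 6, 7} must be used), so J = 1.
The 6 still-open variables together cover exactly {2, 3, 4, 5, 6, 7} — 6 values for 6 variables — and 5 appears only in H's list, so H = 5.
The 5 still-open variables together cover exactly {2, 3, 4, 6, 7} — 5 values for 5 variables — and 7 appears only in L's list, so L = 7.

7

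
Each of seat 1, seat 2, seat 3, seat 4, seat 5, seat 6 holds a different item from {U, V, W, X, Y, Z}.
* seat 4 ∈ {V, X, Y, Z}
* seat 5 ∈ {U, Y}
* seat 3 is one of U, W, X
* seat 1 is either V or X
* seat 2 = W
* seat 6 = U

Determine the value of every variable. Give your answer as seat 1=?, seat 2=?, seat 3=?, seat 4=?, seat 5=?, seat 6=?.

seat 2 must be W (only option left). So seat 3 can't be W.
seat 6's domain is down to {U}, so seat 6 = U. Strike U from seat 3, seat 5.
seat 3 has just one choice, so seat 3 = X. Strike X from seat 1, seat 4.
seat 5 has just one choice, so seat 5 = Y. Eliminate Y elsewhere: seat 4.
seat 1's domain is down to {V}, so seat 1 = V. Remove V from seat 4.
seat 4's domain is down to {Z}, so seat 4 = Z.

seat 1=V, seat 2=W, seat 3=X, seat 4=Z, seat 5=Y, seat 6=U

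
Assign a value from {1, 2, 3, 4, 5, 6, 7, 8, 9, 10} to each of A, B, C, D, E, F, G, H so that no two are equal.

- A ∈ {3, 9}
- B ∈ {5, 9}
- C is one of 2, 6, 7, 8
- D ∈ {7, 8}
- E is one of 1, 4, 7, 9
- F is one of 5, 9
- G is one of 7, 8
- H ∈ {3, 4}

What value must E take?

B and F share exactly the 2 values {5, 9}; by pigeonhole those values go to them, so strike 5, 9 from A, E.
That leaves A = 3. So H can't be 3.
H must be 4 (only option left). So E can't be 4.
The 2 variables D and G are confined to {7, 8}, which locks those values in; drop them from C, E.
So E = 1.

1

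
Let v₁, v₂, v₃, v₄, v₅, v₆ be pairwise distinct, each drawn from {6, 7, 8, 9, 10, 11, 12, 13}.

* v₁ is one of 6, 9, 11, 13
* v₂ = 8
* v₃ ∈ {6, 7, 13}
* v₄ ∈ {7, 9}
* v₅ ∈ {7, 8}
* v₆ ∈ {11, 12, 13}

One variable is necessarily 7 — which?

v₂ must be 8 (only option left). Eliminate 8 elsewhere: v₅.
So 7 goes to v₅.

v₅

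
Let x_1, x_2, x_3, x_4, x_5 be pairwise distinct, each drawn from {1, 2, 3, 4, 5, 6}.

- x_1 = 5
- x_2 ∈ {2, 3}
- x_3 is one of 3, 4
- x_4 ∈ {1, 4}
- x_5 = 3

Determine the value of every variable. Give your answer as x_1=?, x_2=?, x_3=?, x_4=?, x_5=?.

x_1 has just one choice, so x_1 = 5.
That leaves x_5 = 3. Strike 3 from x_2, x_3.
x_2's domain is down to {2}, so x_2 = 2.
x_3 has just one choice, so x_3 = 4. Remove 4 from x_4.
x_4 has just one choice, so x_4 = 1.

x_1=5, x_2=2, x_3=4, x_4=1, x_5=3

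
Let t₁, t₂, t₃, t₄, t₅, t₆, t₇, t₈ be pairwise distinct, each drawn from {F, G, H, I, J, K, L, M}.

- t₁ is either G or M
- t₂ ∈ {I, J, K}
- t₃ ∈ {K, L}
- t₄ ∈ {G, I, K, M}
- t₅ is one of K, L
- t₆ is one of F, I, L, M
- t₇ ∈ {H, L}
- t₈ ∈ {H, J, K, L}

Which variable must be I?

The 8 variables draw from only 8 values {F, G, H, I, J, K, L, M}, so each is used; only t₆ can be F, hence t₆ = F.
The 2 variables t₃ and t₅ are confined to {K, L}, which locks those values in; drop them from t₂, t₄, t₇, t₈.
t₇ has just one choice, so t₇ = H. Eliminate H elsewhere: t₈.
t₈ has just one choice, so t₈ = J. So t₂ can't be J.
So I goes to t₂.

t₂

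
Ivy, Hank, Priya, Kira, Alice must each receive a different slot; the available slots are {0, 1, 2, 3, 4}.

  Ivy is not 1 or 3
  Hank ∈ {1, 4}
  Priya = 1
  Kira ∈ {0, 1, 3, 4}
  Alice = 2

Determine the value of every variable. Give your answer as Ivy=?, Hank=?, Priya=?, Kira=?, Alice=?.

Priya must be 1 (only option left). So Hank, Kira can't be 1.
Alice must be 2 (only option left). So Ivy can't be 2.
Hank's domain is down to {4}, so Hank = 4. Strike 4 from Ivy, Kira.
That leaves Ivy = 0. Eliminate 0 elsewhere: Kira.
That leaves Kira = 3.

Ivy=0, Hank=4, Priya=1, Kira=3, Alice=2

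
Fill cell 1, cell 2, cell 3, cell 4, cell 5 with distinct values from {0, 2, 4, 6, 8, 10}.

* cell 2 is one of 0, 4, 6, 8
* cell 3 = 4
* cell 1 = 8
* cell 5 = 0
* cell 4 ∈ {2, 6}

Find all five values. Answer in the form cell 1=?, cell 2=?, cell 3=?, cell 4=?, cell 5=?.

cell 1=8, cell 2=6, cell 3=4, cell 4=2, cell 5=0

cell 1 must be 8 (only option left). Eliminate 8 elsewhere: cell 2.
cell 3 must be 4 (only option left). Remove 4 from cell 2.
That leaves cell 5 = 0. Eliminate 0 elsewhere: cell 2.
cell 2 has just one choice, so cell 2 = 6. Remove 6 from cell 4.
cell 4's domain is down to {2}, so cell 4 = 2.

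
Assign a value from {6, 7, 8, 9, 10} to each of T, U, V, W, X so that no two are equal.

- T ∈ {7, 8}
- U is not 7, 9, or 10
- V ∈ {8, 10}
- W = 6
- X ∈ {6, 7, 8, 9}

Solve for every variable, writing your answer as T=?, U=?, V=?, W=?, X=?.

W has just one choice, so W = 6. Eliminate 6 elsewhere: U, X.
That leaves U = 8. So T, V, X can't be 8.
V has just one choice, so V = 10.
That leaves T = 7. Remove 7 from X.
X's domain is down to {9}, so X = 9.

T=7, U=8, V=10, W=6, X=9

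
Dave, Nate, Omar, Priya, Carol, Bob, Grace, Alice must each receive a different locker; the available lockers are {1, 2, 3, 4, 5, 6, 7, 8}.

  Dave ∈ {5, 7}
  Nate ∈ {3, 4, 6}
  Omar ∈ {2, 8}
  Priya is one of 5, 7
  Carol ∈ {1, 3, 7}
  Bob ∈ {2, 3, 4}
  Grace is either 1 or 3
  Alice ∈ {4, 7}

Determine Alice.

4

The 8 variables together cover exactly {1, 2, 3, 4, 5, 6, 7, 8} — 8 values for 8 variables — and 6 appears only in Nate's list, so Nate = 6.
The 7 still-open variables together cover exactly {1, 2, 3, 4, 5, 7, 8} — 7 values for 7 variables — and 8 appears only in Omar's list, so Omar = 8.
The 6 still-open variables draw from only 6 values {1, 2, 3, 4, 5, 7}, so each is used; only Bob can be 2, hence Bob = 2.
The 5 still-open variables together cover exactly {1, 3, 4, 5, 7} — 5 values for 5 variables — and 4 appears only in Alice's list, so Alice = 4.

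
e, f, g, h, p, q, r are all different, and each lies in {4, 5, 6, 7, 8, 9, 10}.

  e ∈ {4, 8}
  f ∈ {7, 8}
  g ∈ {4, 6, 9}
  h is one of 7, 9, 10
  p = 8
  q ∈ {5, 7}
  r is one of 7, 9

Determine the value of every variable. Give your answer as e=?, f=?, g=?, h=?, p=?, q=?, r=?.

e=4, f=7, g=6, h=10, p=8, q=5, r=9

p must be 8 (only option left). Eliminate 8 elsewhere: e, f.
e has just one choice, so e = 4. So g can't be 4.
f has just one choice, so f = 7. Strike 7 from h, q, r.
q must be 5 (only option left).
That leaves r = 9. So g, h can't be 9.
g has just one choice, so g = 6.
h's domain is down to {10}, so h = 10.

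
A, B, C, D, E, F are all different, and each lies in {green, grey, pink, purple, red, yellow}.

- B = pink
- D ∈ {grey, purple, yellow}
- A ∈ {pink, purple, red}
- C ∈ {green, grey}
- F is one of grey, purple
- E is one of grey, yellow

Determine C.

B must be pink (only option left). Eliminate pink elsewhere: A.
Among the 5 still-open variables, green fits only C (and all 5 values in {green, grey, purple, red, yellow} must be used), so C = green.

green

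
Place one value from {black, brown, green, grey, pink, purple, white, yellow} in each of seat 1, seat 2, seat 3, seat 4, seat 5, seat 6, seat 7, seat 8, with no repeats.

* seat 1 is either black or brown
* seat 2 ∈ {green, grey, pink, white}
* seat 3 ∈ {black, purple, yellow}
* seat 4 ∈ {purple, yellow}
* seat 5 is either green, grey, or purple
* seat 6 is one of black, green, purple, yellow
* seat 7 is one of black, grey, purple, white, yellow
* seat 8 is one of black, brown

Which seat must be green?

The 8 variables draw from only 8 values {black, brown, green, grey, pink, purple, white, yellow}, so each is used; only seat 2 can be pink, hence seat 2 = pink.
The 7 still-open variables together cover exactly {black, brown, green, grey, purple, white, yellow} — 7 values for 7 variables — and white appears only in seat 7's list, so seat 7 = white.
The 6 still-open variables together cover exactly {black, brown, green, grey, purple, yellow} — 6 values for 6 variables — and grey appears only in seat 5's list, so seat 5 = grey.
The 5 still-open variables together cover exactly {black, brown, green, purple, yellow} — 5 values for 5 variables — and green appears only in seat 6's list, so seat 6 = green.

seat 6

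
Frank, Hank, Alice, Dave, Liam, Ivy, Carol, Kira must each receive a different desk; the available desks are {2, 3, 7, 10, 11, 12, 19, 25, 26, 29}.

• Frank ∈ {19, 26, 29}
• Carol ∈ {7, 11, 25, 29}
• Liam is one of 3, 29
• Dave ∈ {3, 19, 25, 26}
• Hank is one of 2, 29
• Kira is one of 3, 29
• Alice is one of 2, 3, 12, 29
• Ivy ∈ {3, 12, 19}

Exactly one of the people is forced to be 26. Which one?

Liam and Kira share exactly the 2 values {3, 29}; by pigeonhole those values go to them, so strike 3, 29 from Frank, Hank, Alice, Dave, Ivy, Carol.
Hank must be 2 (only option left). So Alice can't be 2.
Alice must be 12 (only option left). Remove 12 from Ivy.
Ivy has just one choice, so Ivy = 19. Eliminate 19 elsewhere: Frank, Dave.
So 26 goes to Frank.

Frank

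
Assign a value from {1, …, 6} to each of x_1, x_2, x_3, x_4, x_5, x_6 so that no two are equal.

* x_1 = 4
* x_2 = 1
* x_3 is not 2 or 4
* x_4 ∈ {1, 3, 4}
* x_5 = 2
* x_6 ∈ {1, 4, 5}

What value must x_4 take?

x_1's domain is down to {4}, so x_1 = 4. Eliminate 4 elsewhere: x_4, x_6.
x_2 must be 1 (only option left). Strike 1 from x_3, x_4, x_6.
So x_4 = 3.

3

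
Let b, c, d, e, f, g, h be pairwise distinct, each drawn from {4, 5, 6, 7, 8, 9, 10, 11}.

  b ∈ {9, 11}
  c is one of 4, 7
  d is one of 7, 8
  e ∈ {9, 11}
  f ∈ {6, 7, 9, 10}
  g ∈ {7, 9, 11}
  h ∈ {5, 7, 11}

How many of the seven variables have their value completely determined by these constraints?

4

b and e share exactly the 2 values {9, 11}; by pigeonhole those values go to them, so strike 9, 11 from f, g, h.
g's domain is down to {7}, so g = 7. So c, d, f, h can't be 7.
That leaves h = 5.
c has just one choice, so c = 4.
d must be 8 (only option left).
Determined: c=4, d=8, g=7, h=5. The other variables each still have more than one consistent value. That makes 4.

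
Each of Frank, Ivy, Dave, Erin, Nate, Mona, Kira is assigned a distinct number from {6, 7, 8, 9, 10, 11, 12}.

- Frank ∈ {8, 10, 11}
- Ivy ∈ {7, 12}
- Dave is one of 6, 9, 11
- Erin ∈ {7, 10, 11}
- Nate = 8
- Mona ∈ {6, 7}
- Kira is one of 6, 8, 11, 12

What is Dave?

Nate must be 8 (only option left). Eliminate 8 elsewhere: Frank, Kira.
The 6 still-open variables together cover exactly {6, 7, 9, 10, 11, 12} — 6 values for 6 variables — and 9 appears only in Dave's list, so Dave = 9.

9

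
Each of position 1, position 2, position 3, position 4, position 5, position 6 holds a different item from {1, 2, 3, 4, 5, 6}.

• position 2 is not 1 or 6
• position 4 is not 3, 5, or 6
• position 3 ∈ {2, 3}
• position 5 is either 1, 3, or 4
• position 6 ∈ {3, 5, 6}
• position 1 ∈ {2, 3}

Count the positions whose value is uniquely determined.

The 6 variables draw from only 6 values {1, 2, 3, 4, 5, 6}, so each is used; only position 6 can be 6, hence position 6 = 6.
Among the 5 still-open variables, 5 fits only position 2 (and all 5 values in {1, 2, 3, 4, 5} must be used), so position 2 = 5.
The 2 variables position 1 and position 3 are confined to {2, 3}, which locks those values in; drop them from position 4, position 5.
Determined: position 2=5, position 6=6. The other positions each still have more than one consistent value. That makes 2.

2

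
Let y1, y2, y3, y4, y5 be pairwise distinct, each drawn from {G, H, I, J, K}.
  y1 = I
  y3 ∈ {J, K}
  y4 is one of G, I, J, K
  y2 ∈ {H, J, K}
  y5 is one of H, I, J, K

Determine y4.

y1 has just one choice, so y1 = I. Remove I from y4, y5.
The 4 still-open variables together cover exactly {G, H, J, K} — 4 values for 4 variables — and G appears only in y4's list, so y4 = G.

G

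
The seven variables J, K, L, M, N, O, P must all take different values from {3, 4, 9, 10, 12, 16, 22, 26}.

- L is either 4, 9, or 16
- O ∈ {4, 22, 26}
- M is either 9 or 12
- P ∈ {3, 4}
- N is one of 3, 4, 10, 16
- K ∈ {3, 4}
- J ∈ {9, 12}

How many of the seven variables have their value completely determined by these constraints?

J and M share exactly the 2 values {9, 12}; by pigeonhole those values go to them, so strike 9, 12 from L.
The 2 variables K and P are confined to {3, 4}, which locks those values in; drop them from L, N, O.
L must be 16 (only option left). So N can't be 16.
N has just one choice, so N = 10.
Determined: L=16, N=10. The other variables each still have more than one consistent value. That makes 2.

2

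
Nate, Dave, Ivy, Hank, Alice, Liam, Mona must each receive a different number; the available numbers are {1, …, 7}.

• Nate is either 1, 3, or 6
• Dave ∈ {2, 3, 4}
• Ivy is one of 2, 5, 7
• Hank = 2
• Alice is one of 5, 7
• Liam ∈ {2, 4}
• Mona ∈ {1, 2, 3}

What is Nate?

Hank must be 2 (only option left). So Dave, Ivy, Liam, Mona can't be 2.
Liam must be 4 (only option left). Eliminate 4 elsewhere: Dave.
Dave's domain is down to {3}, so Dave = 3. Remove 3 from Nate, Mona.
That leaves Mona = 1. Eliminate 1 elsewhere: Nate.
So Nate = 6.

6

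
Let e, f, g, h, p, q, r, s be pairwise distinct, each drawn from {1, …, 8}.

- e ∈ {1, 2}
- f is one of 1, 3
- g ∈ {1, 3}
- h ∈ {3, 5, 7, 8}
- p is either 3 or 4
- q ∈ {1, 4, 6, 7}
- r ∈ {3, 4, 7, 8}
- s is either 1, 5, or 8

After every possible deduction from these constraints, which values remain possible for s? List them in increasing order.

5, 8

The 8 variables draw from only 8 values {1, 2, 3, 4, 5, 6, 7, 8}, so each is used; only e can be 2, hence e = 2.
Among the 7 still-open variables, 6 fits only q (and all 7 values in {1, 3, 4, 5, 6, 7, 8} must be used), so q = 6.
f and g between them cover only {1, 3} — a naked pair. Remove those values from h, p, r, s.
p must be 4 (only option left). Remove 4 from r.
No further eliminations apply; s can still be any of 5, 8.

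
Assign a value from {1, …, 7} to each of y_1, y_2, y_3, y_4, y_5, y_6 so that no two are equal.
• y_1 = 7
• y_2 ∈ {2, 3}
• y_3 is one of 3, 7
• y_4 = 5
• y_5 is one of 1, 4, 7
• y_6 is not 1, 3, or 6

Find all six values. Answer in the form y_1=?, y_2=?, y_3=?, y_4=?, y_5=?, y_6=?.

y_1=7, y_2=2, y_3=3, y_4=5, y_5=1, y_6=4

y_1 must be 7 (only option left). Remove 7 from y_3, y_5, y_6.
y_3 has just one choice, so y_3 = 3. So y_2 can't be 3.
y_4 has just one choice, so y_4 = 5. Eliminate 5 elsewhere: y_6.
y_2 must be 2 (only option left). Remove 2 from y_6.
That leaves y_6 = 4. Strike 4 from y_5.
y_5 must be 1 (only option left).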